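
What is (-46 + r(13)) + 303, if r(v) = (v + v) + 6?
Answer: 289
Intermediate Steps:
r(v) = 6 + 2*v (r(v) = 2*v + 6 = 6 + 2*v)
(-46 + r(13)) + 303 = (-46 + (6 + 2*13)) + 303 = (-46 + (6 + 26)) + 303 = (-46 + 32) + 303 = -14 + 303 = 289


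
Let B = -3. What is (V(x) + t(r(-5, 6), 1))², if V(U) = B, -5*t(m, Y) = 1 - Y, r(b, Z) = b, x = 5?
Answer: 9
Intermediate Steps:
t(m, Y) = -⅕ + Y/5 (t(m, Y) = -(1 - Y)/5 = -⅕ + Y/5)
V(U) = -3
(V(x) + t(r(-5, 6), 1))² = (-3 + (-⅕ + (⅕)*1))² = (-3 + (-⅕ + ⅕))² = (-3 + 0)² = (-3)² = 9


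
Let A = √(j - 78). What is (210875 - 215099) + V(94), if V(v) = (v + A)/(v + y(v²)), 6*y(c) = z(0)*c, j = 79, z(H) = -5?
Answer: -92117277/21808 ≈ -4224.0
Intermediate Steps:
y(c) = -5*c/6 (y(c) = (-5*c)/6 = -5*c/6)
A = 1 (A = √(79 - 78) = √1 = 1)
V(v) = (1 + v)/(v - 5*v²/6) (V(v) = (v + 1)/(v - 5*v²/6) = (1 + v)/(v - 5*v²/6))
(210875 - 215099) + V(94) = (210875 - 215099) + 6*(1 + 94)/(94*(6 - 5*94)) = -4224 + 6*(1/94)*95/(6 - 470) = -4224 + 6*(1/94)*95/(-464) = -4224 + 6*(1/94)*(-1/464)*95 = -4224 - 285/21808 = -92117277/21808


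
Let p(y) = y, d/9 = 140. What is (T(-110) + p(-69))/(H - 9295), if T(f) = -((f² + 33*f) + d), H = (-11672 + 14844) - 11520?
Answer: 9799/17643 ≈ 0.55540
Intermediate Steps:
d = 1260 (d = 9*140 = 1260)
H = -8348 (H = 3172 - 11520 = -8348)
T(f) = -1260 - f² - 33*f (T(f) = -((f² + 33*f) + 1260) = -(1260 + f² + 33*f) = -1260 - f² - 33*f)
(T(-110) + p(-69))/(H - 9295) = ((-1260 - 1*(-110)² - 33*(-110)) - 69)/(-8348 - 9295) = ((-1260 - 1*12100 + 3630) - 69)/(-17643) = ((-1260 - 12100 + 3630) - 69)*(-1/17643) = (-9730 - 69)*(-1/17643) = -9799*(-1/17643) = 9799/17643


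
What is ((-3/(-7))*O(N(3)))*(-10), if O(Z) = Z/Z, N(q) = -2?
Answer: -30/7 ≈ -4.2857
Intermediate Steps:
O(Z) = 1
((-3/(-7))*O(N(3)))*(-10) = (-3/(-7)*1)*(-10) = (-3*(-⅐)*1)*(-10) = ((3/7)*1)*(-10) = (3/7)*(-10) = -30/7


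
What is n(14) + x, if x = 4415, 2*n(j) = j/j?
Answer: 8831/2 ≈ 4415.5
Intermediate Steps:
n(j) = ½ (n(j) = (j/j)/2 = (½)*1 = ½)
n(14) + x = ½ + 4415 = 8831/2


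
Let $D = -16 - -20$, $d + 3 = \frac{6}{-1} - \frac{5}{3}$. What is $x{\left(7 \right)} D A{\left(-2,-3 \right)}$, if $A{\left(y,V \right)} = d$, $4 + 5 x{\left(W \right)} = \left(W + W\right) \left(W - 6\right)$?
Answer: $- \frac{256}{3} \approx -85.333$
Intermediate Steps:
$x{\left(W \right)} = - \frac{4}{5} + \frac{2 W \left(-6 + W\right)}{5}$ ($x{\left(W \right)} = - \frac{4}{5} + \frac{\left(W + W\right) \left(W - 6\right)}{5} = - \frac{4}{5} + \frac{2 W \left(-6 + W\right)}{5}$)
$d = - \frac{32}{3}$ ($d = -3 + \left(\frac{6}{-1} - \frac{5}{3}\right) = -3 + \left(6 \left(-1\right) - \frac{5}{3}\right) = -3 - \frac{23}{3} = - \frac{32}{3} \approx -10.667$)
$A{\left(y,V \right)} = - \frac{32}{3}$
$D = 4$ ($D = -16 + 20 = 4$)
$x{\left(7 \right)} D A{\left(-2,-3 \right)} = \left(- \frac{4}{5} - \frac{84}{5} + \frac{2 \cdot 7^{2}}{5}\right) 4 \left(- \frac{32}{3}\right) = \left(- \frac{4}{5} - \frac{84}{5} + \frac{2}{5} \cdot 49\right) 4 \left(- \frac{32}{3}\right) = \left(- \frac{4}{5} - \frac{84}{5} + \frac{98}{5}\right) 4 \left(- \frac{32}{3}\right) = 2 \cdot 4 \left(- \frac{32}{3}\right) = 8 \left(- \frac{32}{3}\right) = - \frac{256}{3}$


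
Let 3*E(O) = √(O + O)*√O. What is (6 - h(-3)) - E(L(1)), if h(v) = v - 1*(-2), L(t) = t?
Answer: 7 - √2/3 ≈ 6.5286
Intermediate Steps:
h(v) = 2 + v (h(v) = v + 2 = 2 + v)
E(O) = O*√2/3 (E(O) = (√(O + O)*√O)/3 = (√(2*O)*√O)/3 = ((√2*√O)*√O)/3 = (O*√2)/3 = O*√2/3)
(6 - h(-3)) - E(L(1)) = (6 - (2 - 3)) - √2/3 = (6 - 1*(-1)) - √2/3 = (6 + 1) - √2/3 = 7 - √2/3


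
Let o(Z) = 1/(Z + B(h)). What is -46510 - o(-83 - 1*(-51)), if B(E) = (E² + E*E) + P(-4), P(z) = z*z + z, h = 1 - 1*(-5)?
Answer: -2418521/52 ≈ -46510.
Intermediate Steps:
h = 6 (h = 1 + 5 = 6)
P(z) = z + z² (P(z) = z² + z = z + z²)
B(E) = 12 + 2*E² (B(E) = (E² + E*E) - 4*(1 - 4) = (E² + E²) - 4*(-3) = 2*E² + 12 = 12 + 2*E²)
o(Z) = 1/(84 + Z) (o(Z) = 1/(Z + (12 + 2*6²)) = 1/(Z + (12 + 2*36)) = 1/(Z + (12 + 72)) = 1/(Z + 84) = 1/(84 + Z))
-46510 - o(-83 - 1*(-51)) = -46510 - 1/(84 + (-83 - 1*(-51))) = -46510 - 1/(84 + (-83 + 51)) = -46510 - 1/(84 - 32) = -46510 - 1/52 = -2418521/52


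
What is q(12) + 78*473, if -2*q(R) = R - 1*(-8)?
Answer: 36884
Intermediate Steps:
q(R) = -4 - R/2 (q(R) = -(R - 1*(-8))/2 = -(R + 8)/2 = -(8 + R)/2 = -4 - R/2)
q(12) + 78*473 = (-4 - ½*12) + 78*473 = (-4 - 6) + 36894 = -10 + 36894 = 36884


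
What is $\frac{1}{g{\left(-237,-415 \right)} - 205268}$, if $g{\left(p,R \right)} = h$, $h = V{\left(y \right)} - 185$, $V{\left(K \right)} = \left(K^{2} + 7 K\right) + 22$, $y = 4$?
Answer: $- \frac{1}{205387} \approx -4.8689 \cdot 10^{-6}$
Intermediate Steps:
$V{\left(K \right)} = 22 + K^{2} + 7 K$
$h = -119$ ($h = \left(22 + 4^{2} + 7 \cdot 4\right) - 185 = \left(22 + 16 + 28\right) - 185 = 66 - 185 = -119$)
$g{\left(p,R \right)} = -119$
$\frac{1}{g{\left(-237,-415 \right)} - 205268} = \frac{1}{-119 - 205268} = \frac{1}{-205387} = - \frac{1}{205387}$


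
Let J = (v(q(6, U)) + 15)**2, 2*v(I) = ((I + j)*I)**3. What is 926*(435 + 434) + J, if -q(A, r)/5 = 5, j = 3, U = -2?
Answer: 6920162652679919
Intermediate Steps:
q(A, r) = -25 (q(A, r) = -5*5 = -25)
v(I) = I**3*(3 + I)**3/2 (v(I) = ((I + 3)*I)**3/2 = ((3 + I)*I)**3/2 = (I*(3 + I))**3/2 = (I**3*(3 + I)**3)/2 = I**3*(3 + I)**3/2)
J = 6920162651875225 (J = ((1/2)*(-25)**3*(3 - 25)**3 + 15)**2 = ((1/2)*(-15625)*(-22)**3 + 15)**2 = ((1/2)*(-15625)*(-10648) + 15)**2 = (83187500 + 15)**2 = 83187515**2 = 6920162651875225)
926*(435 + 434) + J = 926*(435 + 434) + 6920162651875225 = 926*869 + 6920162651875225 = 804694 + 6920162651875225 = 6920162652679919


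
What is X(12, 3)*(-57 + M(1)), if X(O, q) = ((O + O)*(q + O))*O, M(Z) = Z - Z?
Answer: -246240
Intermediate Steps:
M(Z) = 0
X(O, q) = 2*O**2*(O + q) (X(O, q) = ((2*O)*(O + q))*O = (2*O*(O + q))*O = 2*O**2*(O + q))
X(12, 3)*(-57 + M(1)) = (2*12**2*(12 + 3))*(-57 + 0) = (2*144*15)*(-57) = 4320*(-57) = -246240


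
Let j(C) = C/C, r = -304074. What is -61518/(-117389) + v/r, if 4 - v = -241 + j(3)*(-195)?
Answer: 9327186586/17847471393 ≈ 0.52261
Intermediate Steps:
j(C) = 1
v = 440 (v = 4 - (-241 + 1*(-195)) = 4 - (-241 - 195) = 4 - 1*(-436) = 4 + 436 = 440)
-61518/(-117389) + v/r = -61518/(-117389) + 440/(-304074) = -61518*(-1/117389) + 440*(-1/304074) = 61518/117389 - 220/152037 = 9327186586/17847471393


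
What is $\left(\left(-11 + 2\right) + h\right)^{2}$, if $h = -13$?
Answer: $484$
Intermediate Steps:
$\left(\left(-11 + 2\right) + h\right)^{2} = \left(\left(-11 + 2\right) - 13\right)^{2} = \left(-9 - 13\right)^{2} = \left(-22\right)^{2} = 484$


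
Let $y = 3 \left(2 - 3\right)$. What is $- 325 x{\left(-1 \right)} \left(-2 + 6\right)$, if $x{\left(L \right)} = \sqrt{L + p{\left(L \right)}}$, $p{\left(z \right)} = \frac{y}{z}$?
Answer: $- 1300 \sqrt{2} \approx -1838.5$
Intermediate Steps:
$y = -3$ ($y = 3 \left(-1\right) = -3$)
$p{\left(z \right)} = - \frac{3}{z}$
$x{\left(L \right)} = \sqrt{L - \frac{3}{L}}$
$- 325 x{\left(-1 \right)} \left(-2 + 6\right) = - 325 \sqrt{-1 - \frac{3}{-1}} \left(-2 + 6\right) = - 325 \sqrt{-1 - -3} \cdot 4 = - 325 \sqrt{-1 + 3} \cdot 4 = - 325 \sqrt{2} \cdot 4 = - 325 \cdot 4 \sqrt{2} = - 1300 \sqrt{2}$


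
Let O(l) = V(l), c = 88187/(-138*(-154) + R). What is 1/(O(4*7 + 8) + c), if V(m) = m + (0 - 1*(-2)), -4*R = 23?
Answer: 84985/3582178 ≈ 0.023724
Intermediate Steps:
R = -23/4 (R = -¼*23 = -23/4 ≈ -5.7500)
V(m) = 2 + m (V(m) = m + (0 + 2) = m + 2 = 2 + m)
c = 352748/84985 (c = 88187/(-138*(-154) - 23/4) = 88187/(21252 - 23/4) = 88187/(84985/4) = 88187*(4/84985) = 352748/84985 ≈ 4.1507)
O(l) = 2 + l
1/(O(4*7 + 8) + c) = 1/((2 + (4*7 + 8)) + 352748/84985) = 1/((2 + (28 + 8)) + 352748/84985) = 1/((2 + 36) + 352748/84985) = 1/(38 + 352748/84985) = 1/(3582178/84985) = 84985/3582178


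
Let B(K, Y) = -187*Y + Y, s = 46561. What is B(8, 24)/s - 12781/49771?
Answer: -817273885/2317387531 ≈ -0.35267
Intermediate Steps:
B(K, Y) = -186*Y
B(8, 24)/s - 12781/49771 = -186*24/46561 - 12781/49771 = -4464*1/46561 - 12781*1/49771 = -4464/46561 - 12781/49771 = -817273885/2317387531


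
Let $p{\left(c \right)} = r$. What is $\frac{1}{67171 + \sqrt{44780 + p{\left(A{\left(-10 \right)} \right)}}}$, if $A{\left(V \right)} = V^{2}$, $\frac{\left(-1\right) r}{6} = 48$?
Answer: $\frac{67171}{4511898749} - \frac{14 \sqrt{227}}{4511898749} \approx 1.4841 \cdot 10^{-5}$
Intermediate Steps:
$r = -288$ ($r = \left(-6\right) 48 = -288$)
$p{\left(c \right)} = -288$
$\frac{1}{67171 + \sqrt{44780 + p{\left(A{\left(-10 \right)} \right)}}} = \frac{1}{67171 + \sqrt{44780 - 288}} = \frac{1}{67171 + \sqrt{44492}} = \frac{1}{67171 + 14 \sqrt{227}}$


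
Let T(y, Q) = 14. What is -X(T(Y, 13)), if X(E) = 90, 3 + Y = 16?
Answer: -90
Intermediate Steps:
Y = 13 (Y = -3 + 16 = 13)
-X(T(Y, 13)) = -1*90 = -90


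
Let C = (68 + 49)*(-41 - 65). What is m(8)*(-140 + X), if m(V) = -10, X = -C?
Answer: -122620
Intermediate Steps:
C = -12402 (C = 117*(-106) = -12402)
X = 12402 (X = -1*(-12402) = 12402)
m(8)*(-140 + X) = -10*(-140 + 12402) = -10*12262 = -122620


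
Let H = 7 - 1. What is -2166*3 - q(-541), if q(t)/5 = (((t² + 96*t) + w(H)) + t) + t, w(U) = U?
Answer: -1204843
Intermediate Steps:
H = 6
q(t) = 30 + 5*t² + 490*t (q(t) = 5*((((t² + 96*t) + 6) + t) + t) = 5*(((6 + t² + 96*t) + t) + t) = 5*((6 + t² + 97*t) + t) = 5*(6 + t² + 98*t) = 30 + 5*t² + 490*t)
-2166*3 - q(-541) = -2166*3 - (30 + 5*(-541)² + 490*(-541)) = -6498 - (30 + 5*292681 - 265090) = -6498 - (30 + 1463405 - 265090) = -6498 - 1*1198345 = -6498 - 1198345 = -1204843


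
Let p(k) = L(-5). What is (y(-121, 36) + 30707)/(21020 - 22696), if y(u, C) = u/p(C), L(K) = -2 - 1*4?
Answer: -184363/10056 ≈ -18.334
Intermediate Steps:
L(K) = -6 (L(K) = -2 - 4 = -6)
p(k) = -6
y(u, C) = -u/6 (y(u, C) = u/(-6) = u*(-1/6) = -u/6)
(y(-121, 36) + 30707)/(21020 - 22696) = (-1/6*(-121) + 30707)/(21020 - 22696) = (121/6 + 30707)/(-1676) = (184363/6)*(-1/1676) = -184363/10056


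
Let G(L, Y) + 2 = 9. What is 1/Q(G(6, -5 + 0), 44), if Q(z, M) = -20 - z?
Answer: -1/27 ≈ -0.037037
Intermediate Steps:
G(L, Y) = 7 (G(L, Y) = -2 + 9 = 7)
1/Q(G(6, -5 + 0), 44) = 1/(-20 - 1*7) = 1/(-20 - 7) = 1/(-27) = -1/27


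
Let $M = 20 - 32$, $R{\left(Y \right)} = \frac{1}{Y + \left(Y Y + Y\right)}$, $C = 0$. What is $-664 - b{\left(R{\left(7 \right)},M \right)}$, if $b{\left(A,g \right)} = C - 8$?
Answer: $-656$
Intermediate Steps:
$R{\left(Y \right)} = \frac{1}{Y^{2} + 2 Y}$ ($R{\left(Y \right)} = \frac{1}{Y + \left(Y^{2} + Y\right)} = \frac{1}{Y + \left(Y + Y^{2}\right)} = \frac{1}{Y^{2} + 2 Y}$)
$M = -12$
$b{\left(A,g \right)} = -8$ ($b{\left(A,g \right)} = 0 - 8 = -8$)
$-664 - b{\left(R{\left(7 \right)},M \right)} = -664 - -8 = -664 + 8 = -656$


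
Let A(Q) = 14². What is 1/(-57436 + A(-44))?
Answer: -1/57240 ≈ -1.7470e-5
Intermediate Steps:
A(Q) = 196
1/(-57436 + A(-44)) = 1/(-57436 + 196) = 1/(-57240) = -1/57240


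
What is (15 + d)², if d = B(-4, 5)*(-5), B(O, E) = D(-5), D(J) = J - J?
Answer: 225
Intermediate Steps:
D(J) = 0
B(O, E) = 0
d = 0 (d = 0*(-5) = 0)
(15 + d)² = (15 + 0)² = 15² = 225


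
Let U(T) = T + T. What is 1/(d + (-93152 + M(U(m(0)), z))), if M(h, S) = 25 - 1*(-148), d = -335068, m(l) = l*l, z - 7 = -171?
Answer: -1/428047 ≈ -2.3362e-6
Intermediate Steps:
z = -164 (z = 7 - 171 = -164)
m(l) = l**2
U(T) = 2*T
M(h, S) = 173 (M(h, S) = 25 + 148 = 173)
1/(d + (-93152 + M(U(m(0)), z))) = 1/(-335068 + (-93152 + 173)) = 1/(-335068 - 92979) = 1/(-428047) = -1/428047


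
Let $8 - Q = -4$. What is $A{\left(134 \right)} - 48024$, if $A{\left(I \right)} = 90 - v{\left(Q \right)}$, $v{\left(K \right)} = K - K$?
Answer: $-47934$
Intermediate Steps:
$Q = 12$ ($Q = 8 - -4 = 8 + 4 = 12$)
$v{\left(K \right)} = 0$
$A{\left(I \right)} = 90$ ($A{\left(I \right)} = 90 - 0 = 90 + 0 = 90$)
$A{\left(134 \right)} - 48024 = 90 - 48024 = -47934$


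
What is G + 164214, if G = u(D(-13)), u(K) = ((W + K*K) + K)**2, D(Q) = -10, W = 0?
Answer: 172314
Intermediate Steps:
u(K) = (K + K**2)**2 (u(K) = ((0 + K*K) + K)**2 = ((0 + K**2) + K)**2 = (K**2 + K)**2 = (K + K**2)**2)
G = 8100 (G = (-10)**2*(1 - 10)**2 = 100*(-9)**2 = 100*81 = 8100)
G + 164214 = 8100 + 164214 = 172314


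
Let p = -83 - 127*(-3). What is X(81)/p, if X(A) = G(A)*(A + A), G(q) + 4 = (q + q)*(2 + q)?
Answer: 1088802/149 ≈ 7307.4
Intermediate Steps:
G(q) = -4 + 2*q*(2 + q) (G(q) = -4 + (q + q)*(2 + q) = -4 + (2*q)*(2 + q) = -4 + 2*q*(2 + q))
p = 298 (p = -83 + 381 = 298)
X(A) = 2*A*(-4 + 2*A**2 + 4*A) (X(A) = (-4 + 2*A**2 + 4*A)*(A + A) = (-4 + 2*A**2 + 4*A)*(2*A) = 2*A*(-4 + 2*A**2 + 4*A))
X(81)/p = (4*81*(-2 + 81**2 + 2*81))/298 = (4*81*(-2 + 6561 + 162))*(1/298) = (4*81*6721)*(1/298) = 2177604*(1/298) = 1088802/149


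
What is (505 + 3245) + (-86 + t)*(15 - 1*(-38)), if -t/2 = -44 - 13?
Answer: 5234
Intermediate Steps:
t = 114 (t = -2*(-44 - 13) = -2*(-57) = 114)
(505 + 3245) + (-86 + t)*(15 - 1*(-38)) = (505 + 3245) + (-86 + 114)*(15 - 1*(-38)) = 3750 + 28*(15 + 38) = 3750 + 28*53 = 3750 + 1484 = 5234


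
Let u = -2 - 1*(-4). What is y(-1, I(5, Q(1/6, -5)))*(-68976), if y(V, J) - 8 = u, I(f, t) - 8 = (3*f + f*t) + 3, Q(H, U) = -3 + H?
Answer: -689760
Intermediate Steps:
I(f, t) = 11 + 3*f + f*t (I(f, t) = 8 + ((3*f + f*t) + 3) = 8 + (3 + 3*f + f*t) = 11 + 3*f + f*t)
u = 2 (u = -2 + 4 = 2)
y(V, J) = 10 (y(V, J) = 8 + 2 = 10)
y(-1, I(5, Q(1/6, -5)))*(-68976) = 10*(-68976) = -689760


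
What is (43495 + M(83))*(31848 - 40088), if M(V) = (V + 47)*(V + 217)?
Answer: -679758800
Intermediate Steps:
M(V) = (47 + V)*(217 + V)
(43495 + M(83))*(31848 - 40088) = (43495 + (10199 + 83² + 264*83))*(31848 - 40088) = (43495 + (10199 + 6889 + 21912))*(-8240) = (43495 + 39000)*(-8240) = 82495*(-8240) = -679758800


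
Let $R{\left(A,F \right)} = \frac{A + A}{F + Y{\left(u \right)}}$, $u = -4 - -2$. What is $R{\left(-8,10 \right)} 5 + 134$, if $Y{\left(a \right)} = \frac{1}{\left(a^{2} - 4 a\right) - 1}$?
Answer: $\frac{13994}{111} \approx 126.07$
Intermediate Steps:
$u = -2$ ($u = -4 + 2 = -2$)
$Y{\left(a \right)} = \frac{1}{-1 + a^{2} - 4 a}$
$R{\left(A,F \right)} = \frac{2 A}{\frac{1}{11} + F}$ ($R{\left(A,F \right)} = \frac{A + A}{F + \frac{1}{-1 + \left(-2\right)^{2} - -8}} = \frac{2 A}{F + \frac{1}{-1 + 4 + 8}} = \frac{2 A}{F + \frac{1}{11}} = \frac{2 A}{\frac{1}{11} + F}$)
$R{\left(-8,10 \right)} 5 + 134 = 22 \left(-8\right) \frac{1}{1 + 11 \cdot 10} \cdot 5 + 134 = 22 \left(-8\right) \frac{1}{1 + 110} \cdot 5 + 134 = 22 \left(-8\right) \frac{1}{111} \cdot 5 + 134 = \left(- \frac{176}{111}\right) 5 + 134 = - \frac{880}{111} + 134 = \frac{13994}{111}$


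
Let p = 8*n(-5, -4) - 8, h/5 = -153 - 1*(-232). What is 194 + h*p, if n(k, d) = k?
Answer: -18766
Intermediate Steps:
h = 395 (h = 5*(-153 - 1*(-232)) = 5*(-153 + 232) = 5*79 = 395)
p = -48 (p = 8*(-5) - 8 = -40 - 8 = -48)
194 + h*p = 194 + 395*(-48) = 194 - 18960 = -18766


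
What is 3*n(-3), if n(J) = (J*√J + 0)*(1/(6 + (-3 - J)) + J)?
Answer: 51*I*√3/2 ≈ 44.167*I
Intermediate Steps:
n(J) = J^(3/2)*(J + 1/(3 - J)) (n(J) = (J^(3/2) + 0)*(1/(3 - J) + J) = J^(3/2)*(J + 1/(3 - J)))
3*n(-3) = 3*((-3)^(3/2)*(-1 + (-3)² - 3*(-3))/(-3 - 3)) = 3*(-3*I*√3*(-1 + 9 + 9)/(-6)) = 3*(-3*I*√3*(-⅙)*17) = 3*(17*I*√3/2) = 51*I*√3/2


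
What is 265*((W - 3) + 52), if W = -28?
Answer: 5565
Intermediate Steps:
265*((W - 3) + 52) = 265*((-28 - 3) + 52) = 265*(-31 + 52) = 265*21 = 5565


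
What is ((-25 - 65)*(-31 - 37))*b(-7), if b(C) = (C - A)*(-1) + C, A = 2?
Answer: 12240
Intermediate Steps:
b(C) = 2 (b(C) = (C - 1*2)*(-1) + C = (C - 2)*(-1) + C = (-2 + C)*(-1) + C = (2 - C) + C = 2)
((-25 - 65)*(-31 - 37))*b(-7) = ((-25 - 65)*(-31 - 37))*2 = -90*(-68)*2 = 6120*2 = 12240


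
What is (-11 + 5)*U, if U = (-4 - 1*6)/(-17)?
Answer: -60/17 ≈ -3.5294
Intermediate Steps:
U = 10/17 (U = (-4 - 6)*(-1/17) = -10*(-1/17) = 10/17 ≈ 0.58823)
(-11 + 5)*U = (-11 + 5)*(10/17) = -6*10/17 = -60/17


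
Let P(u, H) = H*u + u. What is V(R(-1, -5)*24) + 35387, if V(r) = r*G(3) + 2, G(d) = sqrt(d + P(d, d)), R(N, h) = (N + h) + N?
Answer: 35389 - 168*sqrt(15) ≈ 34738.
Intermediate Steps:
P(u, H) = u + H*u
R(N, h) = h + 2*N
G(d) = sqrt(d + d*(1 + d))
V(r) = 2 + r*sqrt(15) (V(r) = r*sqrt(3*(2 + 3)) + 2 = r*sqrt(3*5) + 2 = r*sqrt(15) + 2 = 2 + r*sqrt(15))
V(R(-1, -5)*24) + 35387 = (2 + ((-5 + 2*(-1))*24)*sqrt(15)) + 35387 = (2 + ((-5 - 2)*24)*sqrt(15)) + 35387 = (2 + (-7*24)*sqrt(15)) + 35387 = (2 - 168*sqrt(15)) + 35387 = 35389 - 168*sqrt(15)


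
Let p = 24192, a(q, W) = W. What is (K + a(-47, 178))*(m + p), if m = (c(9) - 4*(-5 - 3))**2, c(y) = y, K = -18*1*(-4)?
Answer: 6468250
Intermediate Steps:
K = 72 (K = -18*(-4) = 72)
m = 1681 (m = (9 - 4*(-5 - 3))**2 = (9 - 4*(-8))**2 = (9 + 32)**2 = 41**2 = 1681)
(K + a(-47, 178))*(m + p) = (72 + 178)*(1681 + 24192) = 250*25873 = 6468250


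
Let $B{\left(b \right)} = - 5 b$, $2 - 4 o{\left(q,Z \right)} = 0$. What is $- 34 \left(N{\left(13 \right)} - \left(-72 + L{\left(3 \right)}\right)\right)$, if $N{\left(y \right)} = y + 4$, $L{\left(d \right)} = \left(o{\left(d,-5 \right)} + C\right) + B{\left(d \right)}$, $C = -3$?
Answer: $-3621$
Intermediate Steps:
$o{\left(q,Z \right)} = \frac{1}{2}$ ($o{\left(q,Z \right)} = \frac{1}{2} - 0 = \frac{1}{2} + 0 = \frac{1}{2}$)
$L{\left(d \right)} = - \frac{5}{2} - 5 d$ ($L{\left(d \right)} = \left(\frac{1}{2} - 3\right) - 5 d = - \frac{5}{2} - 5 d$)
$N{\left(y \right)} = 4 + y$
$- 34 \left(N{\left(13 \right)} - \left(-72 + L{\left(3 \right)}\right)\right) = - 34 \left(\left(4 + 13\right) + \left(72 - \left(- \frac{5}{2} - 15\right)\right)\right) = - 34 \left(17 + \left(72 - \left(- \frac{5}{2} - 15\right)\right)\right) = - 34 \left(17 + \left(72 - - \frac{35}{2}\right)\right) = - 34 \left(17 + \left(72 + \frac{35}{2}\right)\right) = - 34 \left(17 + \frac{179}{2}\right) = \left(-34\right) \frac{213}{2} = -3621$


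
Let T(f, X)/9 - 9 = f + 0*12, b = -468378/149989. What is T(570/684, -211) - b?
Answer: 27484809/299978 ≈ 91.623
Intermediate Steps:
b = -468378/149989 (b = -468378*1/149989 = -468378/149989 ≈ -3.1227)
T(f, X) = 81 + 9*f (T(f, X) = 81 + 9*(f + 0*12) = 81 + 9*(f + 0) = 81 + 9*f)
T(570/684, -211) - b = (81 + 9*(570/684)) - 1*(-468378/149989) = (81 + 9*(570*(1/684))) + 468378/149989 = (81 + 9*(⅚)) + 468378/149989 = (81 + 15/2) + 468378/149989 = 177/2 + 468378/149989 = 27484809/299978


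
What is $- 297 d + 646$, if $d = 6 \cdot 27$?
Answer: $-47468$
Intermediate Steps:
$d = 162$
$- 297 d + 646 = \left(-297\right) 162 + 646 = -48114 + 646 = -47468$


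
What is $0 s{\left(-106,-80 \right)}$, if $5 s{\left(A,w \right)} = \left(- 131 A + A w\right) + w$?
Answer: $0$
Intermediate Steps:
$s{\left(A,w \right)} = - \frac{131 A}{5} + \frac{w}{5} + \frac{A w}{5}$ ($s{\left(A,w \right)} = \frac{\left(- 131 A + A w\right) + w}{5} = \frac{w - 131 A + A w}{5} = - \frac{131 A}{5} + \frac{w}{5} + \frac{A w}{5}$)
$0 s{\left(-106,-80 \right)} = 0 \left(\left(- \frac{131}{5}\right) \left(-106\right) + \frac{1}{5} \left(-80\right) + \frac{1}{5} \left(-106\right) \left(-80\right)\right) = 0 \left(\frac{13886}{5} - 16 + 1696\right) = 0 \cdot \frac{22286}{5} = 0$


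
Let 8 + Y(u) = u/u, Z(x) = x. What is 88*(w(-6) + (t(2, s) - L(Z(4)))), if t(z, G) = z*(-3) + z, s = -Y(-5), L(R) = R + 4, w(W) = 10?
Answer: -176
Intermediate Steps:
Y(u) = -7 (Y(u) = -8 + u/u = -8 + 1 = -7)
L(R) = 4 + R
s = 7 (s = -1*(-7) = 7)
t(z, G) = -2*z (t(z, G) = -3*z + z = -2*z)
88*(w(-6) + (t(2, s) - L(Z(4)))) = 88*(10 + (-2*2 - (4 + 4))) = 88*(10 + (-4 - 1*8)) = 88*(10 + (-4 - 8)) = 88*(10 - 12) = 88*(-2) = -176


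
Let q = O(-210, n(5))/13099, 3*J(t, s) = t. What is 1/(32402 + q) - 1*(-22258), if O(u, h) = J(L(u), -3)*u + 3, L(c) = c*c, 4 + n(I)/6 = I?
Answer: 9378337109757/421346801 ≈ 22258.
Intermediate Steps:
n(I) = -24 + 6*I
L(c) = c²
J(t, s) = t/3
O(u, h) = 3 + u³/3 (O(u, h) = (u²/3)*u + 3 = u³/3 + 3 = 3 + u³/3)
q = -3086997/13099 (q = (3 + (⅓)*(-210)³)/13099 = (3 + (⅓)*(-9261000))*(1/13099) = (3 - 3087000)*(1/13099) = -3086997*1/13099 = -3086997/13099 ≈ -235.67)
1/(32402 + q) - 1*(-22258) = 1/(32402 - 3086997/13099) - 1*(-22258) = 1/(421346801/13099) + 22258 = 13099/421346801 + 22258 = 9378337109757/421346801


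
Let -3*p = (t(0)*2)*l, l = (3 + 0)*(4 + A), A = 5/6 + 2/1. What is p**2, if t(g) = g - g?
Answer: 0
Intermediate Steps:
A = 17/6 (A = 5*(1/6) + 2*1 = 5/6 + 2 = 17/6 ≈ 2.8333)
t(g) = 0
l = 41/2 (l = (3 + 0)*(4 + 17/6) = 3*(41/6) = 41/2 ≈ 20.500)
p = 0 (p = -0*2*41/(3*2) = -0*41/2 = -1/3*0 = 0)
p**2 = 0**2 = 0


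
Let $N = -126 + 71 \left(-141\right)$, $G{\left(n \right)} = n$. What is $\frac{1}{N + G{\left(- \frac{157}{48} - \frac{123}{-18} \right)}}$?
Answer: $- \frac{16}{162135} \approx -9.8683 \cdot 10^{-5}$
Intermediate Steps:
$N = -10137$ ($N = -126 - 10011 = -10137$)
$\frac{1}{N + G{\left(- \frac{157}{48} - \frac{123}{-18} \right)}} = \frac{1}{-10137 - \left(- \frac{41}{6} + \frac{157}{48}\right)} = \frac{1}{-10137 - - \frac{57}{16}} = \frac{1}{-10137 + \left(- \frac{157}{48} + \frac{41}{6}\right)} = \frac{1}{-10137 + \frac{57}{16}} = \frac{1}{- \frac{162135}{16}} = - \frac{16}{162135}$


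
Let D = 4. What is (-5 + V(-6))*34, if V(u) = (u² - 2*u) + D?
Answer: 1598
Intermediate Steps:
V(u) = 4 + u² - 2*u (V(u) = (u² - 2*u) + 4 = 4 + u² - 2*u)
(-5 + V(-6))*34 = (-5 + (4 + (-6)² - 2*(-6)))*34 = (-5 + (4 + 36 + 12))*34 = (-5 + 52)*34 = 47*34 = 1598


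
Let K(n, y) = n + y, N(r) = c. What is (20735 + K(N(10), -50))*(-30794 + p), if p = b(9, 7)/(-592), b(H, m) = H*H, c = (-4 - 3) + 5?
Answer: -10190642111/16 ≈ -6.3691e+8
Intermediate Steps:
c = -2 (c = -7 + 5 = -2)
N(r) = -2
b(H, m) = H**2
p = -81/592 (p = 9**2/(-592) = -1/592*81 = -81/592 ≈ -0.13682)
(20735 + K(N(10), -50))*(-30794 + p) = (20735 + (-2 - 50))*(-30794 - 81/592) = (20735 - 52)*(-18230129/592) = 20683*(-18230129/592) = -10190642111/16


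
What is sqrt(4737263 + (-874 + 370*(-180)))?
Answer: sqrt(4669789) ≈ 2161.0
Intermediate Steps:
sqrt(4737263 + (-874 + 370*(-180))) = sqrt(4737263 + (-874 - 66600)) = sqrt(4737263 - 67474) = sqrt(4669789)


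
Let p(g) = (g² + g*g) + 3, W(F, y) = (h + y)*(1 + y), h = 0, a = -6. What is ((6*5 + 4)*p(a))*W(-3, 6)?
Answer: 107100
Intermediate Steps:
W(F, y) = y*(1 + y) (W(F, y) = (0 + y)*(1 + y) = y*(1 + y))
p(g) = 3 + 2*g² (p(g) = (g² + g²) + 3 = 2*g² + 3 = 3 + 2*g²)
((6*5 + 4)*p(a))*W(-3, 6) = ((6*5 + 4)*(3 + 2*(-6)²))*(6*(1 + 6)) = ((30 + 4)*(3 + 2*36))*(6*7) = (34*(3 + 72))*42 = (34*75)*42 = 2550*42 = 107100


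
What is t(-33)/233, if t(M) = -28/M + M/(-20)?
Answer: 1649/153780 ≈ 0.010723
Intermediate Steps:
t(M) = -28/M - M/20 (t(M) = -28/M + M*(-1/20) = -28/M - M/20)
t(-33)/233 = (-28/(-33) - 1/20*(-33))/233 = (-28*(-1/33) + 33/20)*(1/233) = (28/33 + 33/20)*(1/233) = (1649/660)*(1/233) = 1649/153780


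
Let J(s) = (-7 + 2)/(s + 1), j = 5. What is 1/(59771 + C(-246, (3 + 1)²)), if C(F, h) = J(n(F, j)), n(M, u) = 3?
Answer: 4/239079 ≈ 1.6731e-5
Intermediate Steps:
J(s) = -5/(1 + s)
C(F, h) = -5/4 (C(F, h) = -5/(1 + 3) = -5/4)
1/(59771 + C(-246, (3 + 1)²)) = 1/(59771 - 5/4) = 1/(239079/4) = 4/239079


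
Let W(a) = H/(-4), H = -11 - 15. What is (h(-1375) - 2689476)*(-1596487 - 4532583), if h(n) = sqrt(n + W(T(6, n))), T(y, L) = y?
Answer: 16483986667320 - 3064535*I*sqrt(5474) ≈ 1.6484e+13 - 2.2673e+8*I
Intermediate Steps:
H = -26
W(a) = 13/2 (W(a) = -26/(-4) = -26*(-1/4) = 13/2)
h(n) = sqrt(13/2 + n) (h(n) = sqrt(n + 13/2) = sqrt(13/2 + n))
(h(-1375) - 2689476)*(-1596487 - 4532583) = (sqrt(26 + 4*(-1375))/2 - 2689476)*(-1596487 - 4532583) = (sqrt(26 - 5500)/2 - 2689476)*(-6129070) = (sqrt(-5474)/2 - 2689476)*(-6129070) = ((I*sqrt(5474))/2 - 2689476)*(-6129070) = (I*sqrt(5474)/2 - 2689476)*(-6129070) = (-2689476 + I*sqrt(5474)/2)*(-6129070) = 16483986667320 - 3064535*I*sqrt(5474)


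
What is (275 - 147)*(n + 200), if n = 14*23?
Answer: 66816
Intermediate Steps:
n = 322
(275 - 147)*(n + 200) = (275 - 147)*(322 + 200) = 128*522 = 66816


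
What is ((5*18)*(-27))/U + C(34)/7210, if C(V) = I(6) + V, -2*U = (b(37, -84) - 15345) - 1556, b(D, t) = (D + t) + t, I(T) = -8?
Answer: -4324721/15350090 ≈ -0.28174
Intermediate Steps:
b(D, t) = D + 2*t
U = 8516 (U = -(((37 + 2*(-84)) - 15345) - 1556)/2 = -(((37 - 168) - 15345) - 1556)/2 = -((-131 - 15345) - 1556)/2 = -(-15476 - 1556)/2 = -1/2*(-17032) = 8516)
C(V) = -8 + V
((5*18)*(-27))/U + C(34)/7210 = ((5*18)*(-27))/8516 + (-8 + 34)/7210 = (90*(-27))*(1/8516) + 26*(1/7210) = -2430*1/8516 + 13/3605 = -1215/4258 + 13/3605 = -4324721/15350090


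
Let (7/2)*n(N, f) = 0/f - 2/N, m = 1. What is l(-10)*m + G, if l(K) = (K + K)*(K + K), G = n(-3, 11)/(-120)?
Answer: 251999/630 ≈ 400.00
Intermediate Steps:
n(N, f) = -4/(7*N) (n(N, f) = 2*(0/f - 2/N)/7 = 2*(0 - 2/N)/7 = 2*(-2/N)/7 = -4/(7*N))
G = -1/630 (G = -4/7/(-3)/(-120) = -4/7*(-⅓)*(-1/120) = (4/21)*(-1/120) = -1/630 ≈ -0.0015873)
l(K) = 4*K² (l(K) = (2*K)*(2*K) = 4*K²)
l(-10)*m + G = (4*(-10)²)*1 - 1/630 = (4*100)*1 - 1/630 = 400*1 - 1/630 = 400 - 1/630 = 251999/630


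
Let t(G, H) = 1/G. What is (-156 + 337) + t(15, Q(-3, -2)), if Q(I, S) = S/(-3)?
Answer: 2716/15 ≈ 181.07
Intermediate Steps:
Q(I, S) = -S/3 (Q(I, S) = S*(-⅓) = -S/3)
(-156 + 337) + t(15, Q(-3, -2)) = (-156 + 337) + 1/15 = 181 + 1/15 = 2716/15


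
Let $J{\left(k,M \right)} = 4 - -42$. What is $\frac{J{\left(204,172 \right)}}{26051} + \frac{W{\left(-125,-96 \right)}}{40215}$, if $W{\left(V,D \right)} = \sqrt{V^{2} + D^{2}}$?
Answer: $\frac{46}{26051} + \frac{\sqrt{24841}}{40215} \approx 0.005685$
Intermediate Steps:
$W{\left(V,D \right)} = \sqrt{D^{2} + V^{2}}$
$J{\left(k,M \right)} = 46$ ($J{\left(k,M \right)} = 4 + 42 = 46$)
$\frac{J{\left(204,172 \right)}}{26051} + \frac{W{\left(-125,-96 \right)}}{40215} = \frac{46}{26051} + \frac{\sqrt{\left(-96\right)^{2} + \left(-125\right)^{2}}}{40215} = 46 \cdot \frac{1}{26051} + \sqrt{9216 + 15625} \cdot \frac{1}{40215} = \frac{46}{26051} + \sqrt{24841} \cdot \frac{1}{40215} = \frac{46}{26051} + \frac{\sqrt{24841}}{40215}$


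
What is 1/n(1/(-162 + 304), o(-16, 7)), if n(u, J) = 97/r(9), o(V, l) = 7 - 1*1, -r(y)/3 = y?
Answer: -27/97 ≈ -0.27835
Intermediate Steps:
r(y) = -3*y
o(V, l) = 6 (o(V, l) = 7 - 1 = 6)
n(u, J) = -97/27 (n(u, J) = 97/((-3*9)) = 97/(-27) = 97*(-1/27) = -97/27)
1/n(1/(-162 + 304), o(-16, 7)) = 1/(-97/27) = -27/97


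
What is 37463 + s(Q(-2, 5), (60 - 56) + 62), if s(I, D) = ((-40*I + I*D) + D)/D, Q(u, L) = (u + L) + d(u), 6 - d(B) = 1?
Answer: 1236416/33 ≈ 37467.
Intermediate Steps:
d(B) = 5 (d(B) = 6 - 1*1 = 6 - 1 = 5)
Q(u, L) = 5 + L + u (Q(u, L) = (u + L) + 5 = (L + u) + 5 = 5 + L + u)
s(I, D) = (D - 40*I + D*I)/D (s(I, D) = ((-40*I + D*I) + D)/D = (D - 40*I + D*I)/D)
37463 + s(Q(-2, 5), (60 - 56) + 62) = 37463 + (1 + (5 + 5 - 2) - 40*(5 + 5 - 2)/((60 - 56) + 62)) = 37463 + (1 + 8 - 40*8/(4 + 62)) = 37463 + (1 + 8 - 40*8/66) = 37463 + (1 + 8 - 40*8*1/66) = 37463 + (1 + 8 - 160/33) = 37463 + 137/33 = 1236416/33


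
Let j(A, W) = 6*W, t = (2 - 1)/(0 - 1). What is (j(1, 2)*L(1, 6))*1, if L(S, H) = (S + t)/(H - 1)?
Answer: 0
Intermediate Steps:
t = -1 (t = 1/(-1) = 1*(-1) = -1)
L(S, H) = (-1 + S)/(-1 + H) (L(S, H) = (S - 1)/(H - 1) = (-1 + S)/(-1 + H))
(j(1, 2)*L(1, 6))*1 = ((6*2)*((-1 + 1)/(-1 + 6)))*1 = (12*(0/5))*1 = (12*((⅕)*0))*1 = (12*0)*1 = 0*1 = 0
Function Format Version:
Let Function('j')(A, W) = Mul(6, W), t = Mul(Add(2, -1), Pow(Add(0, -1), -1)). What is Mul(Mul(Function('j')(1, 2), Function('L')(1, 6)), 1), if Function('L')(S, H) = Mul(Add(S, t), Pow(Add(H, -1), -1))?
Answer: 0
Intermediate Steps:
t = -1 (t = Mul(1, Pow(-1, -1)) = Mul(1, -1) = -1)
Function('L')(S, H) = Mul(Pow(Add(-1, H), -1), Add(-1, S)) (Function('L')(S, H) = Mul(Add(S, -1), Pow(Add(H, -1), -1)) = Mul(Add(-1, S), Pow(Add(-1, H), -1)) = Mul(Pow(Add(-1, H), -1), Add(-1, S)))
Mul(Mul(Function('j')(1, 2), Function('L')(1, 6)), 1) = Mul(Mul(Mul(6, 2), Mul(Pow(Add(-1, 6), -1), Add(-1, 1))), 1) = Mul(Mul(12, Mul(Pow(5, -1), 0)), 1) = Mul(Mul(12, Mul(Rational(1, 5), 0)), 1) = Mul(Mul(12, 0), 1) = Mul(0, 1) = 0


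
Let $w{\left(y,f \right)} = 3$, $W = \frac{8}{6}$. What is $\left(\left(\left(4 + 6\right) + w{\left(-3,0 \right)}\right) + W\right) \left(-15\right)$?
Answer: $-215$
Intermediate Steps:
$W = \frac{4}{3}$ ($W = 8 \cdot \frac{1}{6} = \frac{4}{3} \approx 1.3333$)
$\left(\left(\left(4 + 6\right) + w{\left(-3,0 \right)}\right) + W\right) \left(-15\right) = \left(\left(\left(4 + 6\right) + 3\right) + \frac{4}{3}\right) \left(-15\right) = \left(\left(10 + 3\right) + \frac{4}{3}\right) \left(-15\right) = \left(13 + \frac{4}{3}\right) \left(-15\right) = \frac{43}{3} \left(-15\right) = -215$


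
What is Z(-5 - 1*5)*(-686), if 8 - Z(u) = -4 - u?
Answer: -1372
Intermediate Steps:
Z(u) = 12 + u (Z(u) = 8 - (-4 - u) = 8 + (4 + u) = 12 + u)
Z(-5 - 1*5)*(-686) = (12 + (-5 - 1*5))*(-686) = (12 + (-5 - 5))*(-686) = (12 - 10)*(-686) = 2*(-686) = -1372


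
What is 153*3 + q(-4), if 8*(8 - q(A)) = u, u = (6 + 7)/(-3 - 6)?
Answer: 33637/72 ≈ 467.18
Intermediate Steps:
u = -13/9 (u = 13/(-9) = 13*(-1/9) = -13/9 ≈ -1.4444)
q(A) = 589/72 (q(A) = 8 - 1/8*(-13/9) = 8 + 13/72 = 589/72)
153*3 + q(-4) = 153*3 + 589/72 = 459 + 589/72 = 33637/72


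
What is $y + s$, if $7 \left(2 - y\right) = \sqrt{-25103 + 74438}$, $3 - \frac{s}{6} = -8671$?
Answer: $52046 - \frac{\sqrt{49335}}{7} \approx 52014.0$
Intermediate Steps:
$s = 52044$ ($s = 18 - -52026 = 18 + 52026 = 52044$)
$y = 2 - \frac{\sqrt{49335}}{7}$ ($y = 2 - \frac{\sqrt{-25103 + 74438}}{7} = 2 - \frac{\sqrt{49335}}{7} \approx -29.731$)
$y + s = \left(2 - \frac{\sqrt{49335}}{7}\right) + 52044 = 52046 - \frac{\sqrt{49335}}{7}$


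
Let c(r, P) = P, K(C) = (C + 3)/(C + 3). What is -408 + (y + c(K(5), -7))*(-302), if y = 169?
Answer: -49332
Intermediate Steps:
K(C) = 1 (K(C) = (3 + C)/(3 + C) = 1)
-408 + (y + c(K(5), -7))*(-302) = -408 + (169 - 7)*(-302) = -408 + 162*(-302) = -408 - 48924 = -49332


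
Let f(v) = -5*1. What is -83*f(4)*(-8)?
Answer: -3320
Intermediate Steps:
f(v) = -5
-83*f(4)*(-8) = -83*(-5)*(-8) = 415*(-8) = -3320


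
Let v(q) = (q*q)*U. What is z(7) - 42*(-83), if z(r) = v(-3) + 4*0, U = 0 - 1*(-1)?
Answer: 3495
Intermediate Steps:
U = 1 (U = 0 + 1 = 1)
v(q) = q**2 (v(q) = (q*q)*1 = q**2*1 = q**2)
z(r) = 9 (z(r) = (-3)**2 + 4*0 = 9 + 0 = 9)
z(7) - 42*(-83) = 9 - 42*(-83) = 9 + 3486 = 3495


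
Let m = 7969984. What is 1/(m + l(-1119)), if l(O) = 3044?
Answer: 1/7973028 ≈ 1.2542e-7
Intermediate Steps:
1/(m + l(-1119)) = 1/(7969984 + 3044) = 1/7973028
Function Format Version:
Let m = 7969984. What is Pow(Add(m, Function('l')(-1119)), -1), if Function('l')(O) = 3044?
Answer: Rational(1, 7973028) ≈ 1.2542e-7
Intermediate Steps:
Pow(Add(m, Function('l')(-1119)), -1) = Pow(Add(7969984, 3044), -1) = Pow(7973028, -1) = Rational(1, 7973028)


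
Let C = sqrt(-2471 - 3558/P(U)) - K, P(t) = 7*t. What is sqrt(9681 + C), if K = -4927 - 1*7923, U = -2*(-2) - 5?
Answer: sqrt(1104019 + 7*I*sqrt(96173))/7 ≈ 150.1 + 0.14757*I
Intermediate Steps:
U = -1 (U = 4 - 5 = -1)
K = -12850 (K = -4927 - 7923 = -12850)
C = 12850 + I*sqrt(96173)/7 (C = sqrt(-2471 - 3558/(7*(-1))) - 1*(-12850) = sqrt(-2471 - 3558/(-7)) + 12850 = sqrt(-2471 - 3558*(-1/7)) + 12850 = sqrt(-2471 + 3558/7) + 12850 = sqrt(-13739/7) + 12850 = I*sqrt(96173)/7 + 12850 = 12850 + I*sqrt(96173)/7 ≈ 12850.0 + 44.303*I)
sqrt(9681 + C) = sqrt(9681 + (12850 + I*sqrt(96173)/7)) = sqrt(22531 + I*sqrt(96173)/7)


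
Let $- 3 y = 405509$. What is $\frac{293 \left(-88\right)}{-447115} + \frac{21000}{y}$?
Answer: $- \frac{17712600944}{181309156535} \approx -0.097693$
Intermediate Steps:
$y = - \frac{405509}{3}$ ($y = \left(- \frac{1}{3}\right) 405509 = - \frac{405509}{3} \approx -1.3517 \cdot 10^{5}$)
$\frac{293 \left(-88\right)}{-447115} + \frac{21000}{y} = \frac{293 \left(-88\right)}{-447115} + \frac{21000}{- \frac{405509}{3}} = \left(-25784\right) \left(- \frac{1}{447115}\right) + 21000 \left(- \frac{3}{405509}\right) = \frac{25784}{447115} - \frac{63000}{405509} = - \frac{17712600944}{181309156535}$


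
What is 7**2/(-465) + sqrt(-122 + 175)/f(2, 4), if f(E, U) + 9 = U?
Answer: -49/465 - sqrt(53)/5 ≈ -1.5614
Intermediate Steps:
f(E, U) = -9 + U
7**2/(-465) + sqrt(-122 + 175)/f(2, 4) = 7**2/(-465) + sqrt(-122 + 175)/(-9 + 4) = 49*(-1/465) + sqrt(53)/(-5) = -49/465 + sqrt(53)*(-1/5) = -49/465 - sqrt(53)/5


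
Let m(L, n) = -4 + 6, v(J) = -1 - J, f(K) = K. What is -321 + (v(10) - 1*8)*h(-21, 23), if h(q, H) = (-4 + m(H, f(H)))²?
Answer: -397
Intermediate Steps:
m(L, n) = 2
h(q, H) = 4 (h(q, H) = (-4 + 2)² = (-2)² = 4)
-321 + (v(10) - 1*8)*h(-21, 23) = -321 + ((-1 - 1*10) - 1*8)*4 = -321 + ((-1 - 10) - 8)*4 = -321 + (-11 - 8)*4 = -321 - 19*4 = -321 - 76 = -397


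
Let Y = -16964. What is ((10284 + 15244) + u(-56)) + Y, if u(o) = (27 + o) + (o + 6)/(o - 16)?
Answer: 307285/36 ≈ 8535.7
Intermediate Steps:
u(o) = 27 + o + (6 + o)/(-16 + o) (u(o) = (27 + o) + (6 + o)/(-16 + o) = 27 + o + (6 + o)/(-16 + o))
((10284 + 15244) + u(-56)) + Y = ((10284 + 15244) + (-426 + (-56)² + 12*(-56))/(-16 - 56)) - 16964 = (25528 + (-426 + 3136 - 672)/(-72)) - 16964 = (25528 - 1/72*2038) - 16964 = (25528 - 1019/36) - 16964 = 917989/36 - 16964 = 307285/36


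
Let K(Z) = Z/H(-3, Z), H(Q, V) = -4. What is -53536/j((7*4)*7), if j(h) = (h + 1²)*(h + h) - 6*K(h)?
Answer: -3824/5537 ≈ -0.69063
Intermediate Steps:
K(Z) = -Z/4 (K(Z) = Z/(-4) = Z*(-¼) = -Z/4)
j(h) = 3*h/2 + 2*h*(1 + h) (j(h) = (h + 1²)*(h + h) - (-3)*h/2 = (h + 1)*(2*h) + 3*h/2 = (1 + h)*(2*h) + 3*h/2 = 2*h*(1 + h) + 3*h/2 = 3*h/2 + 2*h*(1 + h))
-53536/j((7*4)*7) = -53536*1/(98*(7 + 4*((7*4)*7))) = -53536*1/(98*(7 + 4*(28*7))) = -53536*1/(98*(7 + 4*196)) = -53536*1/(98*(7 + 784)) = -53536/((½)*196*791) = -53536/77518 = -53536*1/77518 = -3824/5537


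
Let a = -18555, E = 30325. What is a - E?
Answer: -48880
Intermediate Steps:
a - E = -18555 - 1*30325 = -18555 - 30325 = -48880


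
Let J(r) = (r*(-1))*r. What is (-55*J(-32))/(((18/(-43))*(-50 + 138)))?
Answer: -13760/9 ≈ -1528.9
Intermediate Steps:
J(r) = -r² (J(r) = (-r)*r = -r²)
(-55*J(-32))/(((18/(-43))*(-50 + 138))) = (-(-55)*(-32)²)/(((18/(-43))*(-50 + 138))) = (-(-55)*1024)/(((18*(-1/43))*88)) = (-55*(-1024))/((-18/43*88)) = 56320/(-1584/43) = 56320*(-43/1584) = -13760/9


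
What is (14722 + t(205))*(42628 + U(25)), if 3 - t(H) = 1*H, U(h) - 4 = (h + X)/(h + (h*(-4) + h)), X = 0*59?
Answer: 619009380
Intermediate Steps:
X = 0
U(h) = 7/2 (U(h) = 4 + (h + 0)/(h + (h*(-4) + h)) = 4 + h/(h + (-4*h + h)) = 4 + h/(h - 3*h) = 4 + h/((-2*h)) = 4 + h*(-1/(2*h)) = 4 - ½ = 7/2)
t(H) = 3 - H
(14722 + t(205))*(42628 + U(25)) = (14722 + (3 - 1*205))*(42628 + 7/2) = (14722 + (3 - 205))*(85263/2) = (14722 - 202)*(85263/2) = 14520*(85263/2) = 619009380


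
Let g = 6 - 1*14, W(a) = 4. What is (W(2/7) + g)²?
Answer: 16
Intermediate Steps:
g = -8 (g = 6 - 14 = -8)
(W(2/7) + g)² = (4 - 8)² = (-4)² = 16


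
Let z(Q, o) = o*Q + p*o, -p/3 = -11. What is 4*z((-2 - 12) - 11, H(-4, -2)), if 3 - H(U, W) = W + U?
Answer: 288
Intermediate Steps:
p = 33 (p = -3*(-11) = 33)
H(U, W) = 3 - U - W (H(U, W) = 3 - (W + U) = 3 - (U + W) = 3 + (-U - W) = 3 - U - W)
z(Q, o) = 33*o + Q*o (z(Q, o) = o*Q + 33*o = Q*o + 33*o = 33*o + Q*o)
4*z((-2 - 12) - 11, H(-4, -2)) = 4*((3 - 1*(-4) - 1*(-2))*(33 + ((-2 - 12) - 11))) = 4*((3 + 4 + 2)*(33 + (-14 - 11))) = 4*(9*(33 - 25)) = 4*(9*8) = 4*72 = 288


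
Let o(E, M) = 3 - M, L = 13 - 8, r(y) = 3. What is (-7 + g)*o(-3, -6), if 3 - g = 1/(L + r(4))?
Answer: -297/8 ≈ -37.125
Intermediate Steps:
L = 5
g = 23/8 (g = 3 - 1/(5 + 3) = 3 - 1/8 = 23/8 ≈ 2.8750)
(-7 + g)*o(-3, -6) = (-7 + 23/8)*(3 - 1*(-6)) = -33*(3 + 6)/8 = -33/8*9 = -297/8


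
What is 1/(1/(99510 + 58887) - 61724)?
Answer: -158397/9776896427 ≈ -1.6201e-5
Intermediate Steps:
1/(1/(99510 + 58887) - 61724) = 1/(1/158397 - 61724) = 1/(-9776896427/158397) = -158397/9776896427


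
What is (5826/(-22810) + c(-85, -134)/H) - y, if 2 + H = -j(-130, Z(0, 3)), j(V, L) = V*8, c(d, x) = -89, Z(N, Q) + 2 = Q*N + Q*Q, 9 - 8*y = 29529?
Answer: 43679620361/11838390 ≈ 3689.7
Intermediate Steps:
y = -3690 (y = 9/8 - ⅛*29529 = 9/8 - 29529/8 = -3690)
Z(N, Q) = -2 + Q² + N*Q (Z(N, Q) = -2 + (Q*N + Q*Q) = -2 + (N*Q + Q²) = -2 + (Q² + N*Q) = -2 + Q² + N*Q)
j(V, L) = 8*V
H = 1038 (H = -2 - 8*(-130) = -2 - 1*(-1040) = -2 + 1040 = 1038)
(5826/(-22810) + c(-85, -134)/H) - y = (5826/(-22810) - 89/1038) - 1*(-3690) = (5826*(-1/22810) - 89*1/1038) + 3690 = (-2913/11405 - 89/1038) + 3690 = -4038739/11838390 + 3690 = 43679620361/11838390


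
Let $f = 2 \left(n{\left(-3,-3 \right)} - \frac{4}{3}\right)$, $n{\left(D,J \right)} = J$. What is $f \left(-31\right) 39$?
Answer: $10478$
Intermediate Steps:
$f = - \frac{26}{3}$ ($f = 2 \left(-3 - \frac{4}{3}\right) = 2 \left(- \frac{13}{3}\right) = - \frac{26}{3} \approx -8.6667$)
$f \left(-31\right) 39 = \left(- \frac{26}{3}\right) \left(-31\right) 39 = \frac{806}{3} \cdot 39 = 10478$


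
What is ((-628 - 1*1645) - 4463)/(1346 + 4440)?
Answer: -3368/2893 ≈ -1.1642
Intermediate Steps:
((-628 - 1*1645) - 4463)/(1346 + 4440) = ((-628 - 1645) - 4463)/5786 = (-2273 - 4463)*(1/5786) = -6736*1/5786 = -3368/2893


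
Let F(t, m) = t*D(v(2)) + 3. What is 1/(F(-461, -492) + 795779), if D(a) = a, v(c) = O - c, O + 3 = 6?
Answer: 1/795321 ≈ 1.2574e-6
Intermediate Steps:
O = 3 (O = -3 + 6 = 3)
v(c) = 3 - c
F(t, m) = 3 + t (F(t, m) = t*(3 - 1*2) + 3 = t*(3 - 2) + 3 = t*1 + 3 = t + 3 = 3 + t)
1/(F(-461, -492) + 795779) = 1/((3 - 461) + 795779) = 1/(-458 + 795779) = 1/795321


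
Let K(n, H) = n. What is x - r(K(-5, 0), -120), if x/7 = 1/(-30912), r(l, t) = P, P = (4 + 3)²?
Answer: -216385/4416 ≈ -49.000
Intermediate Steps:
P = 49 (P = 7² = 49)
r(l, t) = 49
x = -1/4416 (x = 7/(-30912) = 7*(-1/30912) = -1/4416 ≈ -0.00022645)
x - r(K(-5, 0), -120) = -1/4416 - 1*49 = -1/4416 - 49 = -216385/4416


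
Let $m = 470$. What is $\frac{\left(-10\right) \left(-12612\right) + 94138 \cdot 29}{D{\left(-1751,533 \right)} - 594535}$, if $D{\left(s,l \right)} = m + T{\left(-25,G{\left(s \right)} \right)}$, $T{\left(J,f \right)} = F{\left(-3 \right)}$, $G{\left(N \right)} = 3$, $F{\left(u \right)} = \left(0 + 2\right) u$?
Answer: $- \frac{2856122}{594071} \approx -4.8077$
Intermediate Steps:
$F{\left(u \right)} = 2 u$
$T{\left(J,f \right)} = -6$ ($T{\left(J,f \right)} = 2 \left(-3\right) = -6$)
$D{\left(s,l \right)} = 464$ ($D{\left(s,l \right)} = 470 - 6 = 464$)
$\frac{\left(-10\right) \left(-12612\right) + 94138 \cdot 29}{D{\left(-1751,533 \right)} - 594535} = \frac{\left(-10\right) \left(-12612\right) + 94138 \cdot 29}{464 - 594535} = \frac{126120 + 2730002}{-594071} = 2856122 \left(- \frac{1}{594071}\right) = - \frac{2856122}{594071}$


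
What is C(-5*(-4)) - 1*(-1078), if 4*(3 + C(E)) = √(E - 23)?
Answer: 1075 + I*√3/4 ≈ 1075.0 + 0.43301*I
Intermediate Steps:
C(E) = -3 + √(-23 + E)/4 (C(E) = -3 + √(E - 23)/4 = -3 + √(-23 + E)/4)
C(-5*(-4)) - 1*(-1078) = (-3 + √(-23 - 5*(-4))/4) - 1*(-1078) = (-3 + √(-23 + 20)/4) + 1078 = (-3 + √(-3)/4) + 1078 = (-3 + (I*√3)/4) + 1078 = (-3 + I*√3/4) + 1078 = 1075 + I*√3/4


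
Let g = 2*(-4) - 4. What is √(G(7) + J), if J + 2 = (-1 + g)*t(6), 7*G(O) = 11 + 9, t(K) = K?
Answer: 6*I*√105/7 ≈ 8.7831*I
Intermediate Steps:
G(O) = 20/7 (G(O) = (11 + 9)/7 = (⅐)*20 = 20/7)
g = -12 (g = -8 - 4 = -12)
J = -80 (J = -2 + (-1 - 12)*6 = -2 - 13*6 = -2 - 78 = -80)
√(G(7) + J) = √(20/7 - 80) = √(-540/7) = 6*I*√105/7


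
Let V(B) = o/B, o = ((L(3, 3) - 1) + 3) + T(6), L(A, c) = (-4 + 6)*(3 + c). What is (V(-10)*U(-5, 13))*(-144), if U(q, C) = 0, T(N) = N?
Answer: 0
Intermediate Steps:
L(A, c) = 6 + 2*c (L(A, c) = 2*(3 + c) = 6 + 2*c)
o = 20 (o = (((6 + 2*3) - 1) + 3) + 6 = (((6 + 6) - 1) + 3) + 6 = ((12 - 1) + 3) + 6 = (11 + 3) + 6 = 14 + 6 = 20)
V(B) = 20/B
(V(-10)*U(-5, 13))*(-144) = ((20/(-10))*0)*(-144) = ((20*(-⅒))*0)*(-144) = -2*0*(-144) = 0*(-144) = 0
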